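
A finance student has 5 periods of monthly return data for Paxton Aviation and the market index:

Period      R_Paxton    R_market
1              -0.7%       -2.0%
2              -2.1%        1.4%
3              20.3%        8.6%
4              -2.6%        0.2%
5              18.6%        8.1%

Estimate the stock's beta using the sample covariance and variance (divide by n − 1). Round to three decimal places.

Mean R_i = (-0.7 − 2.1 + 20.3 − 2.6 + 18.6) / 5 = 6.7000%
Mean R_m = (-2.0 + 1.4 + 8.6 + 0.2 + 8.1) / 5 = 3.2600%
Σ(R_i − R̄_i)(R_m − R̄_m) = 213.9700  ⇒  Cov = 213.9700 / 4 = 53.4925
Σ(R_m − R̄_m)² = 92.4320  ⇒  Var(R_m) = 92.4320 / 4 = 23.1080
β = Cov / Var(R_m) = 53.4925 / 23.1080 = 2.3149

2.315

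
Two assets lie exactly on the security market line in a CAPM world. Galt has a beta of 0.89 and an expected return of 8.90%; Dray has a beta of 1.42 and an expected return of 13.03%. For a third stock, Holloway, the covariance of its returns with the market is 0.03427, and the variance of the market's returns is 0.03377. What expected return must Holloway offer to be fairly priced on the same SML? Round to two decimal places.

9.87%

MRP = (13.03% − 8.90%) / (1.42 − 0.89) = 7.7925%
R_f = 8.90% − 0.89 × 7.7925% = 1.9647%
β_Holloway = Cov / Var(R_m) = 0.03427 / 0.03377 = 1.0148
E(R_Holloway) = R_f + β × MRP = 1.9647% + 1.0148 × 7.7925% = 9.87%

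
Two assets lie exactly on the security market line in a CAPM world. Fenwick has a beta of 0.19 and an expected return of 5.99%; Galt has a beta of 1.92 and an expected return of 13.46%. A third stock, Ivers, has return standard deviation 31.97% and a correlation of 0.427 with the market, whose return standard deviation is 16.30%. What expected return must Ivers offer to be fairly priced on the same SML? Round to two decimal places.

8.79%

MRP = (13.46% − 5.99%) / (1.92 − 0.19) = 4.3179%
R_f = 5.99% − 0.19 × 4.3179% = 5.1696%
β_Ivers = ρ·σ_i/σ_m = 0.427 × 31.97 / 16.30 = 0.8375
E(R_Ivers) = R_f + β × MRP = 5.1696% + 0.8375 × 4.3179% = 8.79%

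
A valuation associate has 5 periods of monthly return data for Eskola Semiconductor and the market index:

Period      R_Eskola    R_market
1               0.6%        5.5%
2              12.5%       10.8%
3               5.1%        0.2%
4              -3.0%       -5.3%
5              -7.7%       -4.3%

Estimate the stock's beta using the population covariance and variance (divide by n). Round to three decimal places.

0.967

Mean R_i = (0.6 + 12.5 + 5.1 − 3.0 − 7.7) / 5 = 1.5000%
Mean R_m = (5.5 + 10.8 + 0.2 − 5.3 − 4.3) / 5 = 1.3800%
Σ(R_i − R̄_i)(R_m − R̄_m) = 177.9800  ⇒  Cov = 177.9800 / 5 = 35.5960
Σ(R_m − R̄_m)² = 183.9880  ⇒  Var(R_m) = 183.9880 / 5 = 36.7976
β = Cov / Var(R_m) = 35.5960 / 36.7976 = 0.9673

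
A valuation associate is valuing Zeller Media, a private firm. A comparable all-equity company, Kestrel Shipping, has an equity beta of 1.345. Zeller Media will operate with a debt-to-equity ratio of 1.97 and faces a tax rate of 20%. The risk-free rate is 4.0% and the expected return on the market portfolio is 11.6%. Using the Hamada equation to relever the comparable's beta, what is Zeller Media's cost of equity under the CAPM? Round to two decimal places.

30.33%

β_L = β_U × [1 + (1 − t)(D/E)] = 1.345 × [1 + (1 − 0.20) × 1.97]
    = 1.345 × [1 + 0.80 × 1.97] = 1.345 × 2.5760 = 3.4647
MRP = 11.6% − 4.0% = 7.60%
E(R) = R_f + β_L × MRP = 4.0% + 3.4647 × 7.6% = 30.33%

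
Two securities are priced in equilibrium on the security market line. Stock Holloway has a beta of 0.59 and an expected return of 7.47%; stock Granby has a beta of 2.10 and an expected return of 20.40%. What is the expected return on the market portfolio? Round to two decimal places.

10.98%

Both satisfy E(R) = R_f + β·MRP, so the slope of the SML is
MRP = (20.40% − 7.47%) / (2.10 − 0.59) = 12.93% / 1.51 = 8.5629%
R_f = E(R_Holloway) − β_Holloway·MRP = 7.47% − 0.59 × 8.5629% = 2.4179%
E(R_m) = R_f + MRP = 2.4179% + 8.5629% = 10.98%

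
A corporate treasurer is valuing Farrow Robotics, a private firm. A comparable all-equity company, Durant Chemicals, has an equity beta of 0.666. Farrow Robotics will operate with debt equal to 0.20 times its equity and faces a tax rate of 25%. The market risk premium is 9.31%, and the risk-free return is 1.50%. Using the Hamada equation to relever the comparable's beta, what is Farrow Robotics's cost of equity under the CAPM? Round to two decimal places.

β_L = β_U × [1 + (1 − t)(D/E)] = 0.666 × [1 + (1 − 0.25) × 0.20]
    = 0.666 × [1 + 0.75 × 0.20] = 0.666 × 1.1500 = 0.7659
E(R) = R_f + β_L × MRP = 1.50% + 0.7659 × 9.31% = 8.63%

8.63%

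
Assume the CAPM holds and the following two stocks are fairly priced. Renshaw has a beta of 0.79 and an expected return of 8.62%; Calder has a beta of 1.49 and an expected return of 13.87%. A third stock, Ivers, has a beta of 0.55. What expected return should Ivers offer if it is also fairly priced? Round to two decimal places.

6.82%

MRP (SML slope) = (13.87% − 8.62%) / (1.49 − 0.79) = 5.25% / 0.70 = 7.5000%
R_f (intercept) = 8.62% − 0.79 × 7.5000% = 2.6950%
E(R_Ivers) = R_f + β × MRP = 2.6950% + 0.55 × 7.5000% = 6.82%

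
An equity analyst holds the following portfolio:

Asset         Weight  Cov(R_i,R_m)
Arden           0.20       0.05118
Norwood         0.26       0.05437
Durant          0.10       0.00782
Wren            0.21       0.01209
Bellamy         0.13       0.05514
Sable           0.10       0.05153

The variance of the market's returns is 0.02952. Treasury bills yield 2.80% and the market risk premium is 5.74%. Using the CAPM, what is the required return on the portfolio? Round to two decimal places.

10.58%

β_Arden = 0.05118 / 0.02952 = 1.7337
β_Norwood = 0.05437 / 0.02952 = 1.8418
β_Durant = 0.00782 / 0.02952 = 0.2649
β_Wren = 0.01209 / 0.02952 = 0.4096
β_Bellamy = 0.05514 / 0.02952 = 1.8679
β_Sable = 0.05153 / 0.02952 = 1.7456
β_P = Σ w_i β_i = 0.20×1.7337 + 0.26×1.8418 + 0.10×0.2649 + 0.21×0.4096 + 0.13×1.8679 + 0.10×1.7456 = 1.3555
E(R_P) = R_f + β_P × MRP = 2.80% + 1.3555 × 5.74% = 10.58%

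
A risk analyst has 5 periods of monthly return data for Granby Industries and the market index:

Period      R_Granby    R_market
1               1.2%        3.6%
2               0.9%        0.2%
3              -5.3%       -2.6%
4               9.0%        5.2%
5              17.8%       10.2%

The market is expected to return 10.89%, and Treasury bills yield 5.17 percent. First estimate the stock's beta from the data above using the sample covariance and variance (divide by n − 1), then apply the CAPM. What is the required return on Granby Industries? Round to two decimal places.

15.23%

Mean R_i = (1.2 + 0.9 − 5.3 + 9.0 + 17.8) / 5 = 4.7200%
Mean R_m = (3.6 + 0.2 − 2.6 + 5.2 + 10.2) / 5 = 3.3200%
Σ(R_i − R̄_i)(R_m − R̄_m) = 168.2880  ⇒  Cov = 168.2880 / 4 = 42.0720
Σ(R_m − R̄_m)² = 95.7280  ⇒  Var(R_m) = 95.7280 / 4 = 23.9320
β = Cov / Var(R_m) = 42.0720 / 23.9320 = 1.7580
MRP = 10.89% − 5.17% = 5.72%
E(R) = R_f + β × MRP = 5.17% + 1.7580 × 5.72% = 15.23%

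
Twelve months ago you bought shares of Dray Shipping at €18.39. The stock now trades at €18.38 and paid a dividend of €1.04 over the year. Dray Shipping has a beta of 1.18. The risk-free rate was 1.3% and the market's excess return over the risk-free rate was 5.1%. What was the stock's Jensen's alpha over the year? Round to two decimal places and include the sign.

-1.72%

Realised HPR = (P1 + D1 − P0) / P0 = (18.38 + 1.04 − 18.39) / 18.39 = 1.03 / 18.39 = 5.6009%
CAPM required = R_f + β·MRP = 1.3% + 1.18 × 5.1% = 7.3180%
α = realised − required = 5.6009% − 7.3180% = -1.72%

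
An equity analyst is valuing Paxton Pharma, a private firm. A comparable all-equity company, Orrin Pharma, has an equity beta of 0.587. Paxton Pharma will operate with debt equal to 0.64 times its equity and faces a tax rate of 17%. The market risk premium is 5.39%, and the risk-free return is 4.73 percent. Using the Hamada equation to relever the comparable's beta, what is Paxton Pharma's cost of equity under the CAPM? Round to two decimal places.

9.57%

β_L = β_U × [1 + (1 − t)(D/E)] = 0.587 × [1 + (1 − 0.17) × 0.64]
    = 0.587 × [1 + 0.83 × 0.64] = 0.587 × 1.5312 = 0.8988
E(R) = R_f + β_L × MRP = 4.73% + 0.8988 × 5.39% = 9.57%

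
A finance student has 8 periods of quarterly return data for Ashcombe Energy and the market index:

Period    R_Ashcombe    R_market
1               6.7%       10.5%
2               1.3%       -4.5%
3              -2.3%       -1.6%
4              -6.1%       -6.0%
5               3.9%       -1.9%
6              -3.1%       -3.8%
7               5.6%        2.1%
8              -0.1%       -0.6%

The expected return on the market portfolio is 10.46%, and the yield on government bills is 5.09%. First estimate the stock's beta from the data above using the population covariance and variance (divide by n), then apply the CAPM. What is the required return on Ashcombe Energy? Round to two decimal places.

Mean R_i = (6.7 + 1.3 − 2.3 − 6.1 + 3.9 − 3.1 + 5.6 − 0.1) / 8 = 0.7375%
Mean R_m = (10.5 − 4.5 − 1.6 − 6.0 − 1.9 − 3.8 + 2.1 − 0.6) / 8 = -0.7250%
Σ(R_i − R̄_i)(R_m − R̄_m) = 125.2475  ⇒  Cov = 125.2475 / 8 = 15.6559
Σ(R_m − R̄_m)² = 187.6750  ⇒  Var(R_m) = 187.6750 / 8 = 23.4594
β = Cov / Var(R_m) = 15.6559 / 23.4594 = 0.6674
MRP = 10.46% − 5.09% = 5.37%
E(R) = R_f + β × MRP = 5.09% + 0.6674 × 5.37% = 8.67%

8.67%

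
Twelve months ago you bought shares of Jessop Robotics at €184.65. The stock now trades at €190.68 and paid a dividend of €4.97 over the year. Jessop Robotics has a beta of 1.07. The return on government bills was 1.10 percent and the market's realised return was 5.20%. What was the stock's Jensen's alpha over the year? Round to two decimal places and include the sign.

+0.47%

Realised HPR = (P1 + D1 − P0) / P0 = (190.68 + 4.97 − 184.65) / 184.65 = 11.00 / 184.65 = 5.9572%
MRP = 5.20% − 1.10% = 4.10%
CAPM required = R_f + β·MRP = 1.10% + 1.07 × 4.10% = 5.4870%
α = realised − required = 5.9572% − 5.4870% = +0.47%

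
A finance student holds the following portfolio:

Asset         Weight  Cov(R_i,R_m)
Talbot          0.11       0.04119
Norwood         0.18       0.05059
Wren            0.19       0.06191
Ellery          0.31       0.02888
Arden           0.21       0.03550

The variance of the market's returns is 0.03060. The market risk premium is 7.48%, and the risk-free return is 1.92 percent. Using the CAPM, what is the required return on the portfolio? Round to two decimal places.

β_Talbot = 0.04119 / 0.03060 = 1.3461
β_Norwood = 0.05059 / 0.03060 = 1.6533
β_Wren = 0.06191 / 0.03060 = 2.0232
β_Ellery = 0.02888 / 0.03060 = 0.9438
β_Arden = 0.03550 / 0.03060 = 1.1601
β_P = Σ w_i β_i = 0.11×1.3461 + 0.18×1.6533 + 0.19×2.0232 + 0.31×0.9438 + 0.21×1.1601 = 1.3663
E(R_P) = R_f + β_P × MRP = 1.92% + 1.3663 × 7.48% = 12.14%

12.14%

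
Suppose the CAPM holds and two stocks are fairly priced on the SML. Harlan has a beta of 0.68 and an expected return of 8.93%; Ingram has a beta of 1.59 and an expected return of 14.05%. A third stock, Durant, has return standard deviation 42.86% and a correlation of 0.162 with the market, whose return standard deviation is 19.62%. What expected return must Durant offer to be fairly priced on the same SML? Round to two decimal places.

MRP = (14.05% − 8.93%) / (1.59 − 0.68) = 5.6264%
R_f = 8.93% − 0.68 × 5.6264% = 5.1040%
β_Durant = ρ·σ_i/σ_m = 0.162 × 42.86 / 19.62 = 0.3539
E(R_Durant) = R_f + β × MRP = 5.1040% + 0.3539 × 5.6264% = 7.10%

7.10%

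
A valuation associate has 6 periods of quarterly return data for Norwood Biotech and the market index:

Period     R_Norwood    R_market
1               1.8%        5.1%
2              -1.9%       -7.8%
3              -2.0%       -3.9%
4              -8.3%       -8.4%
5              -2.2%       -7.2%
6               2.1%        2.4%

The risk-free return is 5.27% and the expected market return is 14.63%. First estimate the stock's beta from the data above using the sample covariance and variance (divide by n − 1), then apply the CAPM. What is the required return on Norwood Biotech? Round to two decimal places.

Mean R_i = (1.8 − 1.9 − 2.0 − 8.3 − 2.2 + 2.1) / 6 = -1.7500%
Mean R_m = (5.1 − 7.8 − 3.9 − 8.4 − 7.2 + 2.4) / 6 = -3.3000%
Σ(R_i − R̄_i)(R_m − R̄_m) = 87.7500  ⇒  Cov = 87.7500 / 5 = 17.5500
Σ(R_m − R̄_m)² = 164.8800  ⇒  Var(R_m) = 164.8800 / 5 = 32.9760
β = Cov / Var(R_m) = 17.5500 / 32.9760 = 0.5322
MRP = 14.63% − 5.27% = 9.36%
E(R) = R_f + β × MRP = 5.27% + 0.5322 × 9.36% = 10.25%

10.25%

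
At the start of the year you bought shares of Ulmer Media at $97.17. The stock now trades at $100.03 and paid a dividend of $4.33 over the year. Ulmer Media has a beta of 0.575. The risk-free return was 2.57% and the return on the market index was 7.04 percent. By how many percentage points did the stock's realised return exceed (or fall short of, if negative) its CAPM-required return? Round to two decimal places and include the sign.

Realised HPR = (P1 + D1 − P0) / P0 = (100.03 + 4.33 − 97.17) / 97.17 = 7.19 / 97.17 = 7.3994%
MRP = 7.04% − 2.57% = 4.47%
CAPM required = R_f + β·MRP = 2.57% + 0.575 × 4.47% = 5.14025%
α = realised − required = 7.3994% − 5.14025% = +2.26%

+2.26%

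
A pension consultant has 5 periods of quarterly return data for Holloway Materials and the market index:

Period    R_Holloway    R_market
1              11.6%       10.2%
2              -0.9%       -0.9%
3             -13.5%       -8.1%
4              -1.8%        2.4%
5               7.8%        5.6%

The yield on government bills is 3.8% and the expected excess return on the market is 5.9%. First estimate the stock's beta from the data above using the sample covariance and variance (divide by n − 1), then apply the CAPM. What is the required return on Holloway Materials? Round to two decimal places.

Mean R_i = (11.6 − 0.9 − 13.5 − 1.8 + 7.8) / 5 = 0.6400%
Mean R_m = (10.2 − 0.9 − 8.1 + 2.4 + 5.6) / 5 = 1.8400%
Σ(R_i − R̄_i)(R_m − R̄_m) = 261.9520  ⇒  Cov = 261.9520 / 4 = 65.4880
Σ(R_m − R̄_m)² = 190.6520  ⇒  Var(R_m) = 190.6520 / 4 = 47.6630
β = Cov / Var(R_m) = 65.4880 / 47.6630 = 1.3740
E(R) = R_f + β × MRP = 3.8% + 1.3740 × 5.9% = 11.91%

11.91%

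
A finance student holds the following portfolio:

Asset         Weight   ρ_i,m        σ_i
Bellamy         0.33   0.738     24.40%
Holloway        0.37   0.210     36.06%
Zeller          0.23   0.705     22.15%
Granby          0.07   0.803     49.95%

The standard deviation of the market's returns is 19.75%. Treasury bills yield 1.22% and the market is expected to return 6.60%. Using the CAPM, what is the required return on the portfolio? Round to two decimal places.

β_Bellamy = 0.738 × 24.40% / 19.75% = 0.9118
β_Holloway = 0.210 × 36.06% / 19.75% = 0.3834
β_Zeller = 0.705 × 22.15% / 19.75% = 0.7907
β_Granby = 0.803 × 49.95% / 19.75% = 2.0309
β_P = Σ w_i β_i = 0.33×0.9118 + 0.37×0.3834 + 0.23×0.7907 + 0.07×2.0309 = 0.7668
MRP = 6.60% − 1.22% = 5.38%
E(R_P) = R_f + β_P × MRP = 1.22% + 0.7668 × 5.38% = 5.35%

5.35%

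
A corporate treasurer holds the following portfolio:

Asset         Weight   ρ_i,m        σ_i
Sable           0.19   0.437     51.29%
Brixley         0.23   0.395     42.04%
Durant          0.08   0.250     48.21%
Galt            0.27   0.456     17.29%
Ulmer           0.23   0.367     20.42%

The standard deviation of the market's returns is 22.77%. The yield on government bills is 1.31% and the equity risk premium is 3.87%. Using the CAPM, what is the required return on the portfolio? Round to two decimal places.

3.50%

β_Sable = 0.437 × 51.29% / 22.77% = 0.9844
β_Brixley = 0.395 × 42.04% / 22.77% = 0.7293
β_Durant = 0.250 × 48.21% / 22.77% = 0.5293
β_Galt = 0.456 × 17.29% / 22.77% = 0.3463
β_Ulmer = 0.367 × 20.42% / 22.77% = 0.3291
β_P = Σ w_i β_i = 0.19×0.9844 + 0.23×0.7293 + 0.08×0.5293 + 0.27×0.3463 + 0.23×0.3291 = 0.5663
E(R_P) = R_f + β_P × MRP = 1.31% + 0.5663 × 3.87% = 3.50%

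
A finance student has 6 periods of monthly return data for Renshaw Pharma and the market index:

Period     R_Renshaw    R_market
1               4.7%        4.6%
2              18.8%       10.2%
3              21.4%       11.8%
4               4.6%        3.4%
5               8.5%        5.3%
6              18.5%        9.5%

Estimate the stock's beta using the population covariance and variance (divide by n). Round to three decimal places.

Mean R_i = (4.7 + 18.8 + 21.4 + 4.6 + 8.5 + 18.5) / 6 = 12.7500%
Mean R_m = (4.6 + 10.2 + 11.8 + 3.4 + 5.3 + 9.5) / 6 = 7.4667%
Σ(R_i − R̄_i)(R_m − R̄_m) = 131.1400  ⇒  Cov = 131.1400 / 6 = 21.8567
Σ(R_m − R̄_m)² = 59.8333  ⇒  Var(R_m) = 59.8333 / 6 = 9.9722
β = Cov / Var(R_m) = 21.8567 / 9.9722 = 2.1918

2.192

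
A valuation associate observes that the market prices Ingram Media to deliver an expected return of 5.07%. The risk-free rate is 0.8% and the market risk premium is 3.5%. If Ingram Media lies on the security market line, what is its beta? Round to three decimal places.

1.220

β = (E(R) − R_f) / MRP = (5.07% − 0.8%) / 3.5% = 4.27% / 3.5% = 1.220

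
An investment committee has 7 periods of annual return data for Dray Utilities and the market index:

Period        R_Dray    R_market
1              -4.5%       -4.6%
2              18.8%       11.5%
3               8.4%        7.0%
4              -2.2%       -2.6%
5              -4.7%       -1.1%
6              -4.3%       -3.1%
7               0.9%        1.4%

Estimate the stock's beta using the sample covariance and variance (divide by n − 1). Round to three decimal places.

1.447

Mean R_i = (-4.5 + 18.8 + 8.4 − 2.2 − 4.7 − 4.3 + 0.9) / 7 = 1.7714%
Mean R_m = (-4.6 + 11.5 + 7.0 − 2.6 − 1.1 − 3.1 + 1.4) / 7 = 1.2143%
Σ(R_i − R̄_i)(R_m − R̄_m) = 306.1229  ⇒  Cov = 306.1229 / 6 = 51.0205
Σ(R_m − R̄_m)² = 211.6286  ⇒  Var(R_m) = 211.6286 / 6 = 35.2714
β = Cov / Var(R_m) = 51.0205 / 35.2714 = 1.4465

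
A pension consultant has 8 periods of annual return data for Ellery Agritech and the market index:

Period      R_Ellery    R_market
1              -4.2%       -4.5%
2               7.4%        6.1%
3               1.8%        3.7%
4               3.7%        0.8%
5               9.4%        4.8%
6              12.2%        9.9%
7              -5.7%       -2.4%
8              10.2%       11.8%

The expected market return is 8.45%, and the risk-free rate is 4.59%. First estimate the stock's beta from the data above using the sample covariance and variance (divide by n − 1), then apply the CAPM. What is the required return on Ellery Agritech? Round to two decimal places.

8.77%

Mean R_i = (-4.2 + 7.4 + 1.8 + 3.7 + 9.4 + 12.2 − 5.7 + 10.2) / 8 = 4.3500%
Mean R_m = (-4.5 + 6.1 + 3.7 + 0.8 + 4.8 + 9.9 − 2.4 + 11.8) / 8 = 3.7750%
Σ(R_i − R̄_i)(R_m − R̄_m) = 242.2300  ⇒  Cov = 242.2300 / 7 = 34.6043
Σ(R_m − R̄_m)² = 223.8350  ⇒  Var(R_m) = 223.8350 / 7 = 31.9764
β = Cov / Var(R_m) = 34.6043 / 31.9764 = 1.0822
MRP = 8.45% − 4.59% = 3.86%
E(R) = R_f + β × MRP = 4.59% + 1.0822 × 3.86% = 8.77%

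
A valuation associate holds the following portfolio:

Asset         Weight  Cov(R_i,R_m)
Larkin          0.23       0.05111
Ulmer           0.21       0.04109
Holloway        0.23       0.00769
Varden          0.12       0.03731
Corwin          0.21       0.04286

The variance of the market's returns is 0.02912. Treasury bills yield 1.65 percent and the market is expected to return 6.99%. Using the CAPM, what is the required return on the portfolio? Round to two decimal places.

8.18%

β_Larkin = 0.05111 / 0.02912 = 1.7552
β_Ulmer = 0.04109 / 0.02912 = 1.4111
β_Holloway = 0.00769 / 0.02912 = 0.2641
β_Varden = 0.03731 / 0.02912 = 1.2813
β_Corwin = 0.04286 / 0.02912 = 1.4718
β_P = Σ w_i β_i = 0.23×1.7552 + 0.21×1.4111 + 0.23×0.2641 + 0.12×1.2813 + 0.21×1.4718 = 1.2236
MRP = 6.99% − 1.65% = 5.34%
E(R_P) = R_f + β_P × MRP = 1.65% + 1.2236 × 5.34% = 8.18%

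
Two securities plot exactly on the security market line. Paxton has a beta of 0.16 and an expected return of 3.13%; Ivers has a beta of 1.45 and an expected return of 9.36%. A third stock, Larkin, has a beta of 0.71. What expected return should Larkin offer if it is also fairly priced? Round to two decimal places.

MRP (SML slope) = (9.36% − 3.13%) / (1.45 − 0.16) = 6.23% / 1.29 = 4.8295%
R_f (intercept) = 3.13% − 0.16 × 4.8295% = 2.3573%
E(R_Larkin) = R_f + β × MRP = 2.3573% + 0.71 × 4.8295% = 5.79%

5.79%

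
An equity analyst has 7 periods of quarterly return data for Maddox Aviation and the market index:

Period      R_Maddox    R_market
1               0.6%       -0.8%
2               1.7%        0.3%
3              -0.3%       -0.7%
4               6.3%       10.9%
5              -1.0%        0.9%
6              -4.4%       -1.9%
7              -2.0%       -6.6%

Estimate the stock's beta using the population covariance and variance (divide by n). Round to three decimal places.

Mean R_i = (0.6 + 1.7 − 0.3 + 6.3 − 1.0 − 4.4 − 2.0) / 7 = 0.1286%
Mean R_m = (-0.8 + 0.3 − 0.7 + 10.9 + 0.9 − 1.9 − 6.6) / 7 = 0.3000%
Σ(R_i − R̄_i)(R_m − R̄_m) = 89.3000  ⇒  Cov = 89.3000 / 7 = 12.7571
Σ(R_m − R̄_m)² = 167.3800  ⇒  Var(R_m) = 167.3800 / 7 = 23.9114
β = Cov / Var(R_m) = 12.7571 / 23.9114 = 0.5335

0.534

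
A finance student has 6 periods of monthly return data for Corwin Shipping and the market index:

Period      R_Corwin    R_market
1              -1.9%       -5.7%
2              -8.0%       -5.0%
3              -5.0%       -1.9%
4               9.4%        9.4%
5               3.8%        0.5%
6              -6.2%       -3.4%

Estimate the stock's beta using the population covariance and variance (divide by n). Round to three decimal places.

Mean R_i = (-1.9 − 8.0 − 5.0 + 9.4 + 3.8 − 6.2) / 6 = -1.3167%
Mean R_m = (-5.7 − 5.0 − 1.9 + 9.4 + 0.5 − 3.4) / 6 = -1.0167%
Σ(R_i − R̄_i)(R_m − R̄_m) = 163.6383  ⇒  Cov = 163.6383 / 6 = 27.2731
Σ(R_m − R̄_m)² = 155.0683  ⇒  Var(R_m) = 155.0683 / 6 = 25.8447
β = Cov / Var(R_m) = 27.2731 / 25.8447 = 1.0553

1.055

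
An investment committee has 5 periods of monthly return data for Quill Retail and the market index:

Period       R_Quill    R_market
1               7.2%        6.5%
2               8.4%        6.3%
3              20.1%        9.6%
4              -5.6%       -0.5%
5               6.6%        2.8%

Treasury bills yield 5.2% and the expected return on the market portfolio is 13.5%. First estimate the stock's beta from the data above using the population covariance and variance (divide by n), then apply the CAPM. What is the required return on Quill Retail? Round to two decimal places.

23.50%

Mean R_i = (7.2 + 8.4 + 20.1 − 5.6 + 6.6) / 5 = 7.3400%
Mean R_m = (6.5 + 6.3 + 9.6 − 0.5 + 2.8) / 5 = 4.9400%
Σ(R_i − R̄_i)(R_m − R̄_m) = 132.6620  ⇒  Cov = 132.6620 / 5 = 26.5324
Σ(R_m − R̄_m)² = 60.1720  ⇒  Var(R_m) = 60.1720 / 5 = 12.0344
β = Cov / Var(R_m) = 26.5324 / 12.0344 = 2.2047
MRP = 13.5% − 5.2% = 8.30%
E(R) = R_f + β × MRP = 5.2% + 2.2047 × 8.3% = 23.50%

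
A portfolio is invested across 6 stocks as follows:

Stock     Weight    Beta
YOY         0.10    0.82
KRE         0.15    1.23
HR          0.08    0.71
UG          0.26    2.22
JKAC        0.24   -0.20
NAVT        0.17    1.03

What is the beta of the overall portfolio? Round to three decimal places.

1.028

β_P = Σ w_i β_i = 0.10×0.82 + 0.15×1.23 + 0.08×0.71 + 0.26×2.22 + 0.24×-0.20 + 0.17×1.03 = 1.0276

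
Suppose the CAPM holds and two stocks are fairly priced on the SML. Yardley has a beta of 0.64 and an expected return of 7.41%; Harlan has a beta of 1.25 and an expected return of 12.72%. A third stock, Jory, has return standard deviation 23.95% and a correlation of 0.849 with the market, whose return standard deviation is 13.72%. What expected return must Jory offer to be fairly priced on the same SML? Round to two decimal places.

MRP = (12.72% − 7.41%) / (1.25 − 0.64) = 8.7049%
R_f = 7.41% − 0.64 × 8.7049% = 1.8389%
β_Jory = ρ·σ_i/σ_m = 0.849 × 23.95 / 13.72 = 1.4820
E(R_Jory) = R_f + β × MRP = 1.8389% + 1.4820 × 8.7049% = 14.74%

14.74%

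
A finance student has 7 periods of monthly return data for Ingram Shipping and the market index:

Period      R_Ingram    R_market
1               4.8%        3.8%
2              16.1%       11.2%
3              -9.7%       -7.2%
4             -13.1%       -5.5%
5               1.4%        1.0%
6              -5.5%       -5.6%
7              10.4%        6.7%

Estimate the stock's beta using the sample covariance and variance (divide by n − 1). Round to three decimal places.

Mean R_i = (4.8 + 16.1 − 9.7 − 13.1 + 1.4 − 5.5 + 10.4) / 7 = 0.6286%
Mean R_m = (3.8 + 11.2 − 7.2 − 5.5 + 1.0 − 5.6 + 6.7) / 7 = 0.6286%
Σ(R_i − R̄_i)(R_m − R̄_m) = 439.5643  ⇒  Cov = 439.5643 / 6 = 73.2607
Σ(R_m − R̄_m)² = 296.4543  ⇒  Var(R_m) = 296.4543 / 6 = 49.4091
β = Cov / Var(R_m) = 73.2607 / 49.4091 = 1.4827

1.483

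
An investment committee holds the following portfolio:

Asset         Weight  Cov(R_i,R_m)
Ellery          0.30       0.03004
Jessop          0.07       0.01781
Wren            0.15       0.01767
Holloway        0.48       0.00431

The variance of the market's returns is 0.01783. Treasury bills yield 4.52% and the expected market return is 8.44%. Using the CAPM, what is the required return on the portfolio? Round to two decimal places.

β_Ellery = 0.03004 / 0.01783 = 1.6848
β_Jessop = 0.01781 / 0.01783 = 0.9989
β_Wren = 0.01767 / 0.01783 = 0.9910
β_Holloway = 0.00431 / 0.01783 = 0.2417
β_P = Σ w_i β_i = 0.30×1.6848 + 0.07×0.9989 + 0.15×0.9910 + 0.48×0.2417 = 0.8400
MRP = 8.44% − 4.52% = 3.92%
E(R_P) = R_f + β_P × MRP = 4.52% + 0.8400 × 3.92% = 7.81%

7.81%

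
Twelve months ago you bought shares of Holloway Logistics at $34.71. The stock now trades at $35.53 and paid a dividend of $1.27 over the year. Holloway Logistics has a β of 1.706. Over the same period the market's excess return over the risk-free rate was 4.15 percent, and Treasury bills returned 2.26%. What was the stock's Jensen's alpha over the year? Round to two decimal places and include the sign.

Realised HPR = (P1 + D1 − P0) / P0 = (35.53 + 1.27 − 34.71) / 34.71 = 2.09 / 34.71 = 6.0213%
CAPM required = R_f + β·MRP = 2.26% + 1.706 × 4.15% = 9.33990%
α = realised − required = 6.0213% − 9.33990% = -3.32%

-3.32%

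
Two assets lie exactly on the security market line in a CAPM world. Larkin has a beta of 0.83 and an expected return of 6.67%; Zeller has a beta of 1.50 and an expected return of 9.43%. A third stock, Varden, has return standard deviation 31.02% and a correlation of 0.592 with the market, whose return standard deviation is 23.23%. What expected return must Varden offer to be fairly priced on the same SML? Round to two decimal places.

MRP = (9.43% − 6.67%) / (1.50 − 0.83) = 4.1194%
R_f = 6.67% − 0.83 × 4.1194% = 3.2509%
β_Varden = ρ·σ_i/σ_m = 0.592 × 31.02 / 23.23 = 0.7905
E(R_Varden) = R_f + β × MRP = 3.2509% + 0.7905 × 4.1194% = 6.51%

6.51%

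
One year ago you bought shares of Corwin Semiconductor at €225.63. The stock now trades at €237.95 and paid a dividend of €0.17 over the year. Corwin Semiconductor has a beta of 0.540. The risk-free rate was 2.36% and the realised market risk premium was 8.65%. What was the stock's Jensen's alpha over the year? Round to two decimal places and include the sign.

-1.50%

Realised HPR = (P1 + D1 − P0) / P0 = (237.95 + 0.17 − 225.63) / 225.63 = 12.49 / 225.63 = 5.5356%
CAPM required = R_f + β·MRP = 2.36% + 0.540 × 8.65% = 7.03100%
α = realised − required = 5.5356% − 7.03100% = -1.50%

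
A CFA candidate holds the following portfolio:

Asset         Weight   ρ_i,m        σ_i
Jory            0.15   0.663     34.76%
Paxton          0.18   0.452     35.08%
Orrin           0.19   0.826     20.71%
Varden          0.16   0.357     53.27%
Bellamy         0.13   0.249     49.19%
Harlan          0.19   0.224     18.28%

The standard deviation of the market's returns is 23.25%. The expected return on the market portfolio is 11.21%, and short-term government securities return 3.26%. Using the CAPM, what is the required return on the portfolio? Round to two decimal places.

8.38%

β_Jory = 0.663 × 34.76% / 23.25% = 0.9912
β_Paxton = 0.452 × 35.08% / 23.25% = 0.6820
β_Orrin = 0.826 × 20.71% / 23.25% = 0.7358
β_Varden = 0.357 × 53.27% / 23.25% = 0.8180
β_Bellamy = 0.249 × 49.19% / 23.25% = 0.5268
β_Harlan = 0.224 × 18.28% / 23.25% = 0.1761
β_P = Σ w_i β_i = 0.15×0.9912 + 0.18×0.6820 + 0.19×0.7358 + 0.16×0.8180 + 0.13×0.5268 + 0.19×0.1761 = 0.6441
MRP = 11.21% − 3.26% = 7.95%
E(R_P) = R_f + β_P × MRP = 3.26% + 0.6441 × 7.95% = 8.38%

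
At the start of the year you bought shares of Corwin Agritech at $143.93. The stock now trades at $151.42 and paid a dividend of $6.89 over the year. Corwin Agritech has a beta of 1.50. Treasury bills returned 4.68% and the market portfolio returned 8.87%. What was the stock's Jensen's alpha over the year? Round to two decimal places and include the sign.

Realised HPR = (P1 + D1 − P0) / P0 = (151.42 + 6.89 − 143.93) / 143.93 = 14.38 / 143.93 = 9.9910%
MRP = 8.87% − 4.68% = 4.19%
CAPM required = R_f + β·MRP = 4.68% + 1.50 × 4.19% = 10.9650%
α = realised − required = 9.9910% − 10.9650% = -0.97%

-0.97%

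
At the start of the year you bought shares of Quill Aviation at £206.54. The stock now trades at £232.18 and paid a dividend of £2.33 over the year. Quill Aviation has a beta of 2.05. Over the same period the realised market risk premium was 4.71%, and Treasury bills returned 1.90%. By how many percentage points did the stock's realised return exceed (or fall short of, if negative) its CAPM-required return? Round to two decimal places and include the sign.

Realised HPR = (P1 + D1 − P0) / P0 = (232.18 + 2.33 − 206.54) / 206.54 = 27.97 / 206.54 = 13.5422%
CAPM required = R_f + β·MRP = 1.90% + 2.05 × 4.71% = 11.5555%
α = realised − required = 13.5422% − 11.5555% = +1.99%

+1.99%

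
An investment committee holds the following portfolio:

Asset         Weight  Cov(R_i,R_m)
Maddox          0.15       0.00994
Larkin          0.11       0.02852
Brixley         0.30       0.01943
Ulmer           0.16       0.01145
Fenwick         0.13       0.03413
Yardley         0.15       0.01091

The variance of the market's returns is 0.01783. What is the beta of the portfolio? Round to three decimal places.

β_Maddox = 0.00994 / 0.01783 = 0.5575
β_Larkin = 0.02852 / 0.01783 = 1.5996
β_Brixley = 0.01943 / 0.01783 = 1.0897
β_Ulmer = 0.01145 / 0.01783 = 0.6422
β_Fenwick = 0.03413 / 0.01783 = 1.9142
β_Yardley = 0.01091 / 0.01783 = 0.6119
β_P = Σ w_i β_i = 0.15×0.5575 + 0.11×1.5996 + 0.30×1.0897 + 0.16×0.6422 + 0.13×1.9142 + 0.15×0.6119 = 1.0299

1.030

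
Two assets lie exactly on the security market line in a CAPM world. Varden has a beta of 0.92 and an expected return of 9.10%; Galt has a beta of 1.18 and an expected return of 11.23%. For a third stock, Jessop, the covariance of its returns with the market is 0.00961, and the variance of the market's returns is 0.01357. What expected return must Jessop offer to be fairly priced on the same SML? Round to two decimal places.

MRP = (11.23% − 9.10%) / (1.18 − 0.92) = 8.1923%
R_f = 9.10% − 0.92 × 8.1923% = 1.5631%
β_Jessop = Cov / Var(R_m) = 0.00961 / 0.01357 = 0.7082
E(R_Jessop) = R_f + β × MRP = 1.5631% + 0.7082 × 8.1923% = 7.36%

7.36%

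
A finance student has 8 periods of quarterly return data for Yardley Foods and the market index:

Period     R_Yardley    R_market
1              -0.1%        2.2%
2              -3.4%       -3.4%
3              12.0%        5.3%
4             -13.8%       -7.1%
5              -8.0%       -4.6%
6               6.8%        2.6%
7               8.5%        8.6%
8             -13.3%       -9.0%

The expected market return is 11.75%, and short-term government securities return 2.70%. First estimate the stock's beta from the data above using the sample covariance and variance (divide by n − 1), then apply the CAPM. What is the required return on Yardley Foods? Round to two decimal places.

16.32%

Mean R_i = (-0.1 − 3.4 + 12.0 − 13.8 − 8.0 + 6.8 + 8.5 − 13.3) / 8 = -1.4125%
Mean R_m = (2.2 − 3.4 + 5.3 − 7.1 − 4.6 + 2.6 + 8.6 − 9.0) / 8 = -0.6750%
Σ(R_i − R̄_i)(R_m − R̄_m) = 412.5725  ⇒  Cov = 412.5725 / 7 = 58.9389
Σ(R_m − R̄_m)² = 274.1350  ⇒  Var(R_m) = 274.1350 / 7 = 39.1621
β = Cov / Var(R_m) = 58.9389 / 39.1621 = 1.5050
MRP = 11.75% − 2.70% = 9.05%
E(R) = R_f + β × MRP = 2.70% + 1.5050 × 9.05% = 16.32%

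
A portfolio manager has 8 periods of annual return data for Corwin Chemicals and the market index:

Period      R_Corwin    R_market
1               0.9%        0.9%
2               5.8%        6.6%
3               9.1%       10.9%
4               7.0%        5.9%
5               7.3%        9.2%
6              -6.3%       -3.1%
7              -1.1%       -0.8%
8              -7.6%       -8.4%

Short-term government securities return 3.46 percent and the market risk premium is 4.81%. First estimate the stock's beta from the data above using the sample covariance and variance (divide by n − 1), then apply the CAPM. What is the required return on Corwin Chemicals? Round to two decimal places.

8.02%

Mean R_i = (0.9 + 5.8 + 9.1 + 7.0 + 7.3 − 6.3 − 1.1 − 7.6) / 8 = 1.8875%
Mean R_m = (0.9 + 6.6 + 10.9 + 5.9 + 9.2 − 3.1 − 0.8 − 8.4) / 8 = 2.6500%
Σ(R_i − R̄_i)(R_m − R̄_m) = 290.9750  ⇒  Cov = 290.9750 / 7 = 41.5679
Σ(R_m − R̄_m)² = 307.2600  ⇒  Var(R_m) = 307.2600 / 7 = 43.8943
β = Cov / Var(R_m) = 41.5679 / 43.8943 = 0.9470
E(R) = R_f + β × MRP = 3.46% + 0.9470 × 4.81% = 8.02%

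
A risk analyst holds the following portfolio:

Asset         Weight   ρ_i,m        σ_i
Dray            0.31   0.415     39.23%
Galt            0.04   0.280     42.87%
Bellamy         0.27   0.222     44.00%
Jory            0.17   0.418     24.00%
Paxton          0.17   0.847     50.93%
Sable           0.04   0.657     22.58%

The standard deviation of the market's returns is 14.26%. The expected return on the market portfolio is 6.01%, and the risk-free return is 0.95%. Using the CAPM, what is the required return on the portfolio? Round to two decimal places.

7.26%

β_Dray = 0.415 × 39.23% / 14.26% = 1.1417
β_Galt = 0.280 × 42.87% / 14.26% = 0.8418
β_Bellamy = 0.222 × 44.00% / 14.26% = 0.6850
β_Jory = 0.418 × 24.00% / 14.26% = 0.7035
β_Paxton = 0.847 × 50.93% / 14.26% = 3.0251
β_Sable = 0.657 × 22.58% / 14.26% = 1.0403
β_P = Σ w_i β_i = 0.31×1.1417 + 0.04×0.8418 + 0.27×0.6850 + 0.17×0.7035 + 0.17×3.0251 + 0.04×1.0403 = 1.2480
MRP = 6.01% − 0.95% = 5.06%
E(R_P) = R_f + β_P × MRP = 0.95% + 1.2480 × 5.06% = 7.26%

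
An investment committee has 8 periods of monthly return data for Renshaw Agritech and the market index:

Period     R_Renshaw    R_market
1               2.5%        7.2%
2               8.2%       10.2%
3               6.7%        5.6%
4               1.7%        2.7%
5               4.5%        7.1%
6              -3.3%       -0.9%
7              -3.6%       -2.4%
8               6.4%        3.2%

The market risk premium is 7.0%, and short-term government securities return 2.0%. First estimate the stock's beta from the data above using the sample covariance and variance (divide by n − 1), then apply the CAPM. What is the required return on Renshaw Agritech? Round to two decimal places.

8.20%

Mean R_i = (2.5 + 8.2 + 6.7 + 1.7 + 4.5 − 3.3 − 3.6 + 6.4) / 8 = 2.8875%
Mean R_m = (7.2 + 10.2 + 5.6 + 2.7 + 7.1 − 0.9 − 2.4 + 3.2) / 8 = 4.0875%
Σ(R_i − R̄_i)(R_m − R̄_m) = 113.3688  ⇒  Cov = 113.3688 / 7 = 16.1955
Σ(R_m − R̄_m)² = 128.0888  ⇒  Var(R_m) = 128.0888 / 7 = 18.2984
β = Cov / Var(R_m) = 16.1955 / 18.2984 = 0.8851
E(R) = R_f + β × MRP = 2.0% + 0.8851 × 7.0% = 8.20%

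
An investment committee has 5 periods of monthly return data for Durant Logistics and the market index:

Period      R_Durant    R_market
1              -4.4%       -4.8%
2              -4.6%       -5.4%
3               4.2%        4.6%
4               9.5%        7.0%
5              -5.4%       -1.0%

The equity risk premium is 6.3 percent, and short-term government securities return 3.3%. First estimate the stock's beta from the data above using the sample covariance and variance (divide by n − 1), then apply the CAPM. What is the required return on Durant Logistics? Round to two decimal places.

10.31%

Mean R_i = (-4.4 − 4.6 + 4.2 + 9.5 − 5.4) / 5 = -0.1400%
Mean R_m = (-4.8 − 5.4 + 4.6 + 7.0 − 1.0) / 5 = 0.0800%
Σ(R_i − R̄_i)(R_m − R̄_m) = 137.2360  ⇒  Cov = 137.2360 / 4 = 34.3090
Σ(R_m − R̄_m)² = 123.3280  ⇒  Var(R_m) = 123.3280 / 4 = 30.8320
β = Cov / Var(R_m) = 34.3090 / 30.8320 = 1.1128
E(R) = R_f + β × MRP = 3.3% + 1.1128 × 6.3% = 10.31%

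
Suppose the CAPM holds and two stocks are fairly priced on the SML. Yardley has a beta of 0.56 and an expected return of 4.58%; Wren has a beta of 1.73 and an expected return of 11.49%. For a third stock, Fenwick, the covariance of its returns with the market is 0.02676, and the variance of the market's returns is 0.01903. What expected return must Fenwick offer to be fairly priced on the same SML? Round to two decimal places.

9.58%

MRP = (11.49% − 4.58%) / (1.73 − 0.56) = 5.9060%
R_f = 4.58% − 0.56 × 5.9060% = 1.2726%
β_Fenwick = Cov / Var(R_m) = 0.02676 / 0.01903 = 1.4062
E(R_Fenwick) = R_f + β × MRP = 1.2726% + 1.4062 × 5.9060% = 9.58%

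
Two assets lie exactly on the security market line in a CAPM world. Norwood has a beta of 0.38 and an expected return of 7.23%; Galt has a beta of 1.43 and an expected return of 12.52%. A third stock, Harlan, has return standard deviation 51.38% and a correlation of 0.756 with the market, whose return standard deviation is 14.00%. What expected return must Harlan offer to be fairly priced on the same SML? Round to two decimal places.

MRP = (12.52% − 7.23%) / (1.43 − 0.38) = 5.0381%
R_f = 7.23% − 0.38 × 5.0381% = 5.3155%
β_Harlan = ρ·σ_i/σ_m = 0.756 × 51.38 / 14.00 = 2.7745
E(R_Harlan) = R_f + β × MRP = 5.3155% + 2.7745 × 5.0381% = 19.29%

19.29%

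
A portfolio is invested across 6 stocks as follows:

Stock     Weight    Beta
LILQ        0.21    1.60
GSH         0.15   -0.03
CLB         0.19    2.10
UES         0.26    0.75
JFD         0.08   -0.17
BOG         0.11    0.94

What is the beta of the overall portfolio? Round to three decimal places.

1.015

β_P = Σ w_i β_i = 0.21×1.60 + 0.15×-0.03 + 0.19×2.10 + 0.26×0.75 + 0.08×-0.17 + 0.11×0.94 = 1.0153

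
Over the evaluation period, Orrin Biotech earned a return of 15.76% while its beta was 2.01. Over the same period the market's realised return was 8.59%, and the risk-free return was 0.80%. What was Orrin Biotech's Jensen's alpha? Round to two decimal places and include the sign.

Market excess return = 8.59% − 0.80% = 7.79%
CAPM benchmark = R_f + β(R_m − R_f) = 0.80% + 2.01 × 7.79% = 16.4579%
α = actual − benchmark = 15.76% − 16.4579% = -0.70%

-0.70%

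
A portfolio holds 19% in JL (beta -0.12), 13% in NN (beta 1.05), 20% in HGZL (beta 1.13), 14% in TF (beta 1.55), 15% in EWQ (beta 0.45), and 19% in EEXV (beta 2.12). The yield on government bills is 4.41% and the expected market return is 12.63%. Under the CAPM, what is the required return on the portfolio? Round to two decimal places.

12.85%

β_P = Σ w_i β_i = 0.19×-0.12 + 0.13×1.05 + 0.20×1.13 + 0.14×1.55 + 0.15×0.45 + 0.19×2.12 = 1.0270
MRP = 12.63% − 4.41% = 8.22%
E(R_P) = R_f + β_P × MRP = 4.41% + 1.0270 × 8.22% = 12.85%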